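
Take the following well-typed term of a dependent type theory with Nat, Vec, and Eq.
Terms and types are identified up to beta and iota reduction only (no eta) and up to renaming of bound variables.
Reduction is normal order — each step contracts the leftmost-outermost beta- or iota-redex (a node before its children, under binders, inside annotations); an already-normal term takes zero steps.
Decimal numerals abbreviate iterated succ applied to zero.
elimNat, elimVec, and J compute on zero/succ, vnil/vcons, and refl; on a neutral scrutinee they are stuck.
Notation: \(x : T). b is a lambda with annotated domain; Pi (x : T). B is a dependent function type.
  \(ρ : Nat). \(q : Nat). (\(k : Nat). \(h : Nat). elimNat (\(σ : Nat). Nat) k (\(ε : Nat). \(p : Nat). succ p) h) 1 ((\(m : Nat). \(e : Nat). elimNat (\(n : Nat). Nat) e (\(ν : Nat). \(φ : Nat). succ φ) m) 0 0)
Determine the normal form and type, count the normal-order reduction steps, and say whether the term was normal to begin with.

reduced normal form:
  \(ρ : Nat). \(q : Nat). 1
inferred type:
  Pi (ρ : Nat). Pi (q : Nat). Nat
normal-order step count: 6
already normal: no
first contracted redex: a beta-redex


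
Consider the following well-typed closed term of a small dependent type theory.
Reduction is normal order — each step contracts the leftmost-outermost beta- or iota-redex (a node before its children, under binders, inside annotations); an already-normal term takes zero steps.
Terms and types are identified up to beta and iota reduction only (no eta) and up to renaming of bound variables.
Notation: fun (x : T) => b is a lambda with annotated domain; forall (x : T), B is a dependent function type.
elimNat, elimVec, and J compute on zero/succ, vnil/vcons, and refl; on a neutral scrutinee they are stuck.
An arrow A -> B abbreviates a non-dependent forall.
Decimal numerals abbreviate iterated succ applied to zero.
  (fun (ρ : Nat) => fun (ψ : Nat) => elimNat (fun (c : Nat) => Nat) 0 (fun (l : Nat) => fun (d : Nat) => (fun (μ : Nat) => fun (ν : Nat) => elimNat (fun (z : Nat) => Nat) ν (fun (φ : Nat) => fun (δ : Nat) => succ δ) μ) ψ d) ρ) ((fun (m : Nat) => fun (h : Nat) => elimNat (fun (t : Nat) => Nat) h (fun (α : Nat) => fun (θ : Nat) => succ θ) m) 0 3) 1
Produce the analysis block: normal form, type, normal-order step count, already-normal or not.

resulting normal form:
  3
type:
  Nat
normal-order step count: 21
started in normal form: no
first redex: a beta-redex


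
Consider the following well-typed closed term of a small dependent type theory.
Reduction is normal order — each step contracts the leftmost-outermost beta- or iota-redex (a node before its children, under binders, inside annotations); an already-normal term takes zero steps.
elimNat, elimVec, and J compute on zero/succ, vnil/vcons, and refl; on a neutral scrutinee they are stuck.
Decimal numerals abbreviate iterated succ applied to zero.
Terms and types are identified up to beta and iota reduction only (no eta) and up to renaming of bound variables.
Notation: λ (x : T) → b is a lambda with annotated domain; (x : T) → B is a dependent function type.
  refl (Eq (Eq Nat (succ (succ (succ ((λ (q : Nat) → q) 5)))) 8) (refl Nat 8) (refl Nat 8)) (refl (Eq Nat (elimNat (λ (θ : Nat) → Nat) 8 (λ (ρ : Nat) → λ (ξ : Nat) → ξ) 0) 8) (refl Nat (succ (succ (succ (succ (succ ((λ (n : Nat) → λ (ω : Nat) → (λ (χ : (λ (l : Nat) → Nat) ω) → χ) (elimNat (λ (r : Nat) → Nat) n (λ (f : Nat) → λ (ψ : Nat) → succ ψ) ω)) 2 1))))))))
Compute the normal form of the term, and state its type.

normal form:
  refl (Eq (Eq Nat 8 8) (refl Nat 8) (refl Nat 8)) (refl (Eq Nat 8 8) (refl Nat 8))
the term's type:
  Eq (Eq (Eq Nat 8 8) (refl Nat 8) (refl Nat 8)) (refl (Eq Nat 8 8) (refl Nat 8)) (refl (Eq Nat 8 8) (refl Nat 8))
observation: normalization takes exactly 9 steps under the normal-order strategy.


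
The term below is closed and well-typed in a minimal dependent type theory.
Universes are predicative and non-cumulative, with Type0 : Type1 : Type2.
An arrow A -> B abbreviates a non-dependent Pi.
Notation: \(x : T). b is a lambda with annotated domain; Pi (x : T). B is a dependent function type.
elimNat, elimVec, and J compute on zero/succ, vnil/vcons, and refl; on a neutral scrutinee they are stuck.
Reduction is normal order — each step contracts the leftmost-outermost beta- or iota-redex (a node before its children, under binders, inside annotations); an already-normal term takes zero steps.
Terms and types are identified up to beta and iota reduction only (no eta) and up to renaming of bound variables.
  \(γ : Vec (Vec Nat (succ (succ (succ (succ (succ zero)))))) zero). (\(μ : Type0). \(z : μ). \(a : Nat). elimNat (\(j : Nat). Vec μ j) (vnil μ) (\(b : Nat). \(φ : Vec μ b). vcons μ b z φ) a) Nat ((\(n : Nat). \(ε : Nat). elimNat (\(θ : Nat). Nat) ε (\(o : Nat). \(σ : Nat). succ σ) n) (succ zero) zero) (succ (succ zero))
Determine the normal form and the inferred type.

reduced normal form:
  \(γ : Vec (Vec Nat (succ (succ (succ (succ (succ zero)))))) zero). vcons Nat (succ zero) (succ zero) (vcons Nat zero (succ zero) (vnil Nat))
inferred type:
  Vec (Vec Nat (succ (succ (succ (succ (succ zero)))))) zero -> Vec Nat (succ (succ zero))
observation: 22 normal-order steps separate the term from its normal form.


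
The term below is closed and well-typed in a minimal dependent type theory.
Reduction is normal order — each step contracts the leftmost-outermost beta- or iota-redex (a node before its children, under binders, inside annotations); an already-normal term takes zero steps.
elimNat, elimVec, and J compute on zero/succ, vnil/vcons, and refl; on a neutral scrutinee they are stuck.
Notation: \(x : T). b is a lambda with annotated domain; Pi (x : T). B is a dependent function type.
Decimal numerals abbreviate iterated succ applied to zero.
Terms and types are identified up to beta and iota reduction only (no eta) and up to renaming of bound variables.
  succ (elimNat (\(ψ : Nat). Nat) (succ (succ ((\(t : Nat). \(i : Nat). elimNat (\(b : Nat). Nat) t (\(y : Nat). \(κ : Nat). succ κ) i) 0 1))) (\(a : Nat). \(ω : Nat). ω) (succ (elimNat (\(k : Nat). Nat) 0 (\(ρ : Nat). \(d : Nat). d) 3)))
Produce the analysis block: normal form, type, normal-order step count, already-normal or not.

reduced normal form:
  4
inferred type:
  Nat
normal-order step count: 20
already normal: no
first contracted redex: an elimNat iota-redex


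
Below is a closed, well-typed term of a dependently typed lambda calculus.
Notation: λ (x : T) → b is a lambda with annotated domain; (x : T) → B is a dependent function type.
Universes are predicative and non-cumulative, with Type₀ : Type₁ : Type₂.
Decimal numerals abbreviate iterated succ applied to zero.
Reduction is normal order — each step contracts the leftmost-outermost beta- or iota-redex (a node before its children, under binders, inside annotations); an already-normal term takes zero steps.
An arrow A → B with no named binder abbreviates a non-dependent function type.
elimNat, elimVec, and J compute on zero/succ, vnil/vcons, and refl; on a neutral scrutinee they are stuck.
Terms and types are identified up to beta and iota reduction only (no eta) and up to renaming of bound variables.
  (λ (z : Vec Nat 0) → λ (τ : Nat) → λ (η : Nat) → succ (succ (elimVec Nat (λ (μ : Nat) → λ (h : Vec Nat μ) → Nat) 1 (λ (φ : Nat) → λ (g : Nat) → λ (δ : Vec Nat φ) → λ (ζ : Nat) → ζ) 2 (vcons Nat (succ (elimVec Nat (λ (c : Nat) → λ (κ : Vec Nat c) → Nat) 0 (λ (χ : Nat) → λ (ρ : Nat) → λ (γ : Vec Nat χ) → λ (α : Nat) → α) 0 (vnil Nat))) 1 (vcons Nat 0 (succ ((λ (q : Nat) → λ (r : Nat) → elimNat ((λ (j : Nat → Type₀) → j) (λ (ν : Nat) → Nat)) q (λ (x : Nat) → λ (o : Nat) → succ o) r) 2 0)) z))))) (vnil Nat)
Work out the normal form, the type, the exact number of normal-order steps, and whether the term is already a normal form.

resulting normal form:
  λ (z : Nat) → λ (τ : Nat) → 3
inferred type:
  Nat → Nat → Nat
reduction steps (normal order): 12
already normal: no
first contracted redex: a beta-redex


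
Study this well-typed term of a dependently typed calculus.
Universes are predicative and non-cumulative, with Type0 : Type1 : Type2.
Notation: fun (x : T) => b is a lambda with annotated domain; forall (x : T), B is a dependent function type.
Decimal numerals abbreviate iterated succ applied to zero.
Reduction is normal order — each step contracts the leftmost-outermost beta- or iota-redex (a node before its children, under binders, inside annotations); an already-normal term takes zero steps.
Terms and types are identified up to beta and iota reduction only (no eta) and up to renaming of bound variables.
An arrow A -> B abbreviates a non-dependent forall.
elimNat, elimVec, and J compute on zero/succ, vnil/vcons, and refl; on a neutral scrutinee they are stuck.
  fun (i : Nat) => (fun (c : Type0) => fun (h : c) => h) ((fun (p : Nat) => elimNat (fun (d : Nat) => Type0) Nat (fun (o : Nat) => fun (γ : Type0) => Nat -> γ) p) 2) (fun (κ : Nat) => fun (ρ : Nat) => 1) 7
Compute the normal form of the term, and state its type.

reduced normal form:
  fun (i : Nat) => fun (c : Nat) => 1
inferred type:
  Nat -> Nat -> Nat


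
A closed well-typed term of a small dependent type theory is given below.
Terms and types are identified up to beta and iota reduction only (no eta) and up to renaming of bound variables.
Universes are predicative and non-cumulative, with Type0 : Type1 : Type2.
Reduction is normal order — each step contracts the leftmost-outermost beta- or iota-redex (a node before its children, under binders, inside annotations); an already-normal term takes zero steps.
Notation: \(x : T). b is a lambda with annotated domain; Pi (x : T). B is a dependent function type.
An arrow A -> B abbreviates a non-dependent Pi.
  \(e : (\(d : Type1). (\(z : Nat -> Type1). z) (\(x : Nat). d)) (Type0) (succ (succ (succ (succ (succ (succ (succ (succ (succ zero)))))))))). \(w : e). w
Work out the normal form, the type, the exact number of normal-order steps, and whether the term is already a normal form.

reduced normal form:
  \(e : Type0). \(d : e). d
inferred type:
  Pi (e : Type0). e -> e
reduction steps (normal order): 3
started in normal form: no
first redex: a beta-redex


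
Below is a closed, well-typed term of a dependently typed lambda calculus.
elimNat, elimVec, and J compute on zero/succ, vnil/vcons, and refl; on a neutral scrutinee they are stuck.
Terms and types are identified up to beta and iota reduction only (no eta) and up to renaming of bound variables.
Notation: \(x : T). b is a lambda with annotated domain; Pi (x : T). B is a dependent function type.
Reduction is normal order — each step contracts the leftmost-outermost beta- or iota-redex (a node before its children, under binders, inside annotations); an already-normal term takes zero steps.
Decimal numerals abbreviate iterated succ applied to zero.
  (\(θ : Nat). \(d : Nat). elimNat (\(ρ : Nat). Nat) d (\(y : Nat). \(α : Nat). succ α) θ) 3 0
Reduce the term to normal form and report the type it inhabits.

normal form:
  3
inferred type:
  Nat
observation: contracting a beta-redex first, the term normalizes in 12 steps.


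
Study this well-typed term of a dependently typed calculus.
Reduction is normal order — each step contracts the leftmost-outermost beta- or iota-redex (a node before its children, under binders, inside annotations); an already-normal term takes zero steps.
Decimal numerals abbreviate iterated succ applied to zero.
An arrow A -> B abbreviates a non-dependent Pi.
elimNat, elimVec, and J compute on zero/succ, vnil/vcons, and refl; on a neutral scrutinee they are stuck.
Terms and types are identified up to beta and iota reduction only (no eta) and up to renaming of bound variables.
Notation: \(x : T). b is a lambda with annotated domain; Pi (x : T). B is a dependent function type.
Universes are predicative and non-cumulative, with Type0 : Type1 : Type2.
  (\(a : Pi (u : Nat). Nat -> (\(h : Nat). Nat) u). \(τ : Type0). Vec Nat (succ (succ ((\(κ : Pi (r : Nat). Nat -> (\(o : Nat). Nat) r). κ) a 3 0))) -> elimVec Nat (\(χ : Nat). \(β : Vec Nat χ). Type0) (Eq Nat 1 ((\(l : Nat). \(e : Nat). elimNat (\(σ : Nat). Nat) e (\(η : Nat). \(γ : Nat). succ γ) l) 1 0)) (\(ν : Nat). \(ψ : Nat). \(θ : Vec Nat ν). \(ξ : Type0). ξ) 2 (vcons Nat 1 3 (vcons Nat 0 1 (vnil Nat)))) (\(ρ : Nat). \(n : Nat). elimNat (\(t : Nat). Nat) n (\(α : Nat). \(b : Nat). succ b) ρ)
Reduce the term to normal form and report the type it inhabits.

normal form:
  \(a : Type0). Vec Nat 5 -> Eq Nat 1 1
type:
  Type0 -> Type0


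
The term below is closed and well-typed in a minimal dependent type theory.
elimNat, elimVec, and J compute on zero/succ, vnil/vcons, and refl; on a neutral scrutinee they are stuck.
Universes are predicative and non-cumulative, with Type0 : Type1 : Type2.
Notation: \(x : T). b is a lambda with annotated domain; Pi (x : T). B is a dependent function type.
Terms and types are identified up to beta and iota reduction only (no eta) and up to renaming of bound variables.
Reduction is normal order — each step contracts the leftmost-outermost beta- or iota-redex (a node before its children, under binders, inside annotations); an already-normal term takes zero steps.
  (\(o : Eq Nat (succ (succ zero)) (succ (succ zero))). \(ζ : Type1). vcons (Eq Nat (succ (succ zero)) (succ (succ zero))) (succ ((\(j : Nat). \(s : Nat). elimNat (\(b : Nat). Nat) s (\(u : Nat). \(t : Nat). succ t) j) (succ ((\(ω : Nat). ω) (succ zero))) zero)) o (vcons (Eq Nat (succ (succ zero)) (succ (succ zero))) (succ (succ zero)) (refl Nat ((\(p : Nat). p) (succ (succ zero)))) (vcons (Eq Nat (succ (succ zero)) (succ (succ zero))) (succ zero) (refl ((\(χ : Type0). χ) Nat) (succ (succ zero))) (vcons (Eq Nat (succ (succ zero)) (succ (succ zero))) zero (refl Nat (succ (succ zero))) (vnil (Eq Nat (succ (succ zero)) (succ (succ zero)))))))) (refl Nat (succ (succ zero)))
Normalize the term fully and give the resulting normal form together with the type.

reduced normal form:
  \(o : Type1). vcons (Eq Nat (succ (succ zero)) (succ (succ zero))) (succ (succ (succ zero))) (refl Nat (succ (succ zero))) (vcons (Eq Nat (succ (succ zero)) (succ (succ zero))) (succ (succ zero)) (refl Nat (succ (succ zero))) (vcons (Eq Nat (succ (succ zero)) (succ (succ zero))) (succ zero) (refl Nat (succ (succ zero))) (vcons (Eq Nat (succ (succ zero)) (succ (succ zero))) zero (refl Nat (succ (succ zero))) (vnil (Eq Nat (succ (succ zero)) (succ (succ zero)))))))
inferred type:
  Pi (o : Type1). Vec (Eq Nat (succ (succ zero)) (succ (succ zero))) (succ (succ (succ (succ zero))))


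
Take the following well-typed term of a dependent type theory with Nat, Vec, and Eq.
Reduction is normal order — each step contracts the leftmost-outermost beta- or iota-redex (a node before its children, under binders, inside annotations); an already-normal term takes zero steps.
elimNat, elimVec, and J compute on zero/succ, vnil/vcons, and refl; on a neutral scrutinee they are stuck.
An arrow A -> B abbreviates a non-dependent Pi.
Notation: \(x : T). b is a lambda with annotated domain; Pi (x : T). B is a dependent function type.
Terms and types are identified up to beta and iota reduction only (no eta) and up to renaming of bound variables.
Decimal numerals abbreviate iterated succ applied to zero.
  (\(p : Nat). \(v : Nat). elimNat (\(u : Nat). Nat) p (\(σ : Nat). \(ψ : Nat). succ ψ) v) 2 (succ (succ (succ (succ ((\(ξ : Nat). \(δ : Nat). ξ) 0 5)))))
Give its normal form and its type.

normal form:
  6
the term's type:
  Nat


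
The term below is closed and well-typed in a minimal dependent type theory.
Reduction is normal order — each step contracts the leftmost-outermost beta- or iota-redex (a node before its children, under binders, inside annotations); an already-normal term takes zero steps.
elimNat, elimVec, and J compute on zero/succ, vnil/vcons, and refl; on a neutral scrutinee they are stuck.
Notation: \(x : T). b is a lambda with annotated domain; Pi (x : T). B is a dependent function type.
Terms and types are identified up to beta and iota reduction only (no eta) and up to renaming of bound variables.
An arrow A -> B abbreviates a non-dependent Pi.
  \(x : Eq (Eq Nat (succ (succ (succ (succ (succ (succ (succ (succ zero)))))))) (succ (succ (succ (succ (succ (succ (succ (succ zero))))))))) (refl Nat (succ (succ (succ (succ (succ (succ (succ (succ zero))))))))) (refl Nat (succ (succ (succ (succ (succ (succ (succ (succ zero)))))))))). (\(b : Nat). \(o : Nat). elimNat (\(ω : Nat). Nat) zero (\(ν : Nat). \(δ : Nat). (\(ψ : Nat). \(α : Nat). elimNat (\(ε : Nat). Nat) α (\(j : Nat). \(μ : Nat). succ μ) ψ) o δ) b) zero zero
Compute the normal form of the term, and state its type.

normal form:
  \(x : Eq (Eq Nat (succ (succ (succ (succ (succ (succ (succ (succ zero)))))))) (succ (succ (succ (succ (succ (succ (succ (succ zero))))))))) (refl Nat (succ (succ (succ (succ (succ (succ (succ (succ zero))))))))) (refl Nat (succ (succ (succ (succ (succ (succ (succ (succ zero)))))))))). zero
the term's type:
  Eq (Eq Nat (succ (succ (succ (succ (succ (succ (succ (succ zero)))))))) (succ (succ (succ (succ (succ (succ (succ (succ zero))))))))) (refl Nat (succ (succ (succ (succ (succ (succ (succ (succ zero))))))))) (refl Nat (succ (succ (succ (succ (succ (succ (succ (succ zero))))))))) -> Nat
observation: normalization takes exactly 3 steps under the normal-order strategy.


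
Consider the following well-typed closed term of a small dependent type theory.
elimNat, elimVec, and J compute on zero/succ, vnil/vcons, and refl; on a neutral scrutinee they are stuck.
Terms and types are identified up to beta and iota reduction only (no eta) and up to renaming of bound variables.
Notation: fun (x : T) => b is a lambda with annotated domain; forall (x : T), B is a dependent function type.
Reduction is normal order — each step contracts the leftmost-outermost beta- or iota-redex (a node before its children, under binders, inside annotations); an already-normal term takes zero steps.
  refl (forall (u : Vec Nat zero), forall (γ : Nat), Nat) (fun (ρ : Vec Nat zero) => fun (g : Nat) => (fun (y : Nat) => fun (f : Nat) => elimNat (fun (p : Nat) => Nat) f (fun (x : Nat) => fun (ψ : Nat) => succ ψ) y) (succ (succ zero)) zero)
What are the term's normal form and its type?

normal form:
  refl (forall (u : Vec Nat zero), forall (γ : Nat), Nat) (fun (ρ : Vec Nat zero) => fun (g : Nat) => succ (succ zero))
type:
  Eq (forall (u : Vec Nat zero), forall (γ : Nat), Nat) (fun (ρ : Vec Nat zero) => fun (g : Nat) => succ (succ zero)) (fun (y : Vec Nat zero) => fun (f : Nat) => succ (succ zero))
observation: the leftmost-outermost redex is a beta-redex, and normalization takes 9 steps.


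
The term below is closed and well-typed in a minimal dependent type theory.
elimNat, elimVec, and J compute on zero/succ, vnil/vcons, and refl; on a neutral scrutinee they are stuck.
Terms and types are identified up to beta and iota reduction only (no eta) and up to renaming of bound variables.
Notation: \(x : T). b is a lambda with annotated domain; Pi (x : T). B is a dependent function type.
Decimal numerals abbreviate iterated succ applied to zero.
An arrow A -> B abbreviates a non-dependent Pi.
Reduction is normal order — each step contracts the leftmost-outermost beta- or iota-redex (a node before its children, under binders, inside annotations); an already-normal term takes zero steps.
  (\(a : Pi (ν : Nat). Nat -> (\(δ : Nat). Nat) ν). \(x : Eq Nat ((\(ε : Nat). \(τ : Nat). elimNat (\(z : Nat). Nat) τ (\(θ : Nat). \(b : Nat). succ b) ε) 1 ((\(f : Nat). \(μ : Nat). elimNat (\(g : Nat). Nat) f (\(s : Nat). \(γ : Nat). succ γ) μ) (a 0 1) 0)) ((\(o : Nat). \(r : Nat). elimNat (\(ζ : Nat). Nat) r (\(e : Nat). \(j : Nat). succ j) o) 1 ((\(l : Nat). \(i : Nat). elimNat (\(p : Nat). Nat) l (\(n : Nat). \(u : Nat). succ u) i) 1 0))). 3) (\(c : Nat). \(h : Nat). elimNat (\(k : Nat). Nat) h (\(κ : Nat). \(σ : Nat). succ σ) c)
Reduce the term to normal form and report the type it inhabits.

normal form:
  \(a : Eq Nat 2 2). 3
type:
  Eq Nat 2 2 -> Nat


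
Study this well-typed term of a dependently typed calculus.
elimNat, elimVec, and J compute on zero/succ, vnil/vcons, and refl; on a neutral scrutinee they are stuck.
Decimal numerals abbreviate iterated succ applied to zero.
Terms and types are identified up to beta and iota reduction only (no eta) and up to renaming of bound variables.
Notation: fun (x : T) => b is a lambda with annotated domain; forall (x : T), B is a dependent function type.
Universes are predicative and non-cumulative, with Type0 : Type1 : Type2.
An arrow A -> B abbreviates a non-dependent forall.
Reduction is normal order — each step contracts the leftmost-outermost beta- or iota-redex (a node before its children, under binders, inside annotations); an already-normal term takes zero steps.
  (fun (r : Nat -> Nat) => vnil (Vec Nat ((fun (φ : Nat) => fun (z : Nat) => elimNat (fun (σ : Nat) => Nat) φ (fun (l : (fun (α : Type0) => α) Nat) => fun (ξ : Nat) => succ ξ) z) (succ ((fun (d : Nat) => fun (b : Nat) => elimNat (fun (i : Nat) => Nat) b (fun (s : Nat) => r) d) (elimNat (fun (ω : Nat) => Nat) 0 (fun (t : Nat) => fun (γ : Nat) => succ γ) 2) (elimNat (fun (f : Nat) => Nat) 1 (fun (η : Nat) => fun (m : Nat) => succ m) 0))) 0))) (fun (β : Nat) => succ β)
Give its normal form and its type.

reduced normal form:
  vnil (Vec Nat 4)
inferred type:
  Vec (Vec Nat 4) 0
observation: the first redex contracted is a beta-redex; the normal form is reached in 21 normal-order steps.


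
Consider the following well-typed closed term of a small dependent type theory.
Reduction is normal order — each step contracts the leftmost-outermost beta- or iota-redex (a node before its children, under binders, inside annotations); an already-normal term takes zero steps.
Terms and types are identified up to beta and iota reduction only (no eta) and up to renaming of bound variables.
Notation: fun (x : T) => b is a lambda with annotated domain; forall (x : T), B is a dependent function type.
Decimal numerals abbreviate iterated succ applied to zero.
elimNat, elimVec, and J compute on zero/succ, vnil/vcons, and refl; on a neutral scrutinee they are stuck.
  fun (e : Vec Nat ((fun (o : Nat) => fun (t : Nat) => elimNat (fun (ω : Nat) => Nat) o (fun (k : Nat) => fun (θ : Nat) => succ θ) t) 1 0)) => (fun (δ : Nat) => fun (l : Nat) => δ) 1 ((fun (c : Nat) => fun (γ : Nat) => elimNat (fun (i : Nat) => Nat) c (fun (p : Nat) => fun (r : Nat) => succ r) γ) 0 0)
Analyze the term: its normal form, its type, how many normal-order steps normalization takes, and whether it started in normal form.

reduced normal form:
  fun (e : Vec Nat 1) => 1
inferred type:
  forall (e : Vec Nat 1), Nat
steps to reach normal form (normal order): 5
term was already normal: no
first redex: a beta-redex


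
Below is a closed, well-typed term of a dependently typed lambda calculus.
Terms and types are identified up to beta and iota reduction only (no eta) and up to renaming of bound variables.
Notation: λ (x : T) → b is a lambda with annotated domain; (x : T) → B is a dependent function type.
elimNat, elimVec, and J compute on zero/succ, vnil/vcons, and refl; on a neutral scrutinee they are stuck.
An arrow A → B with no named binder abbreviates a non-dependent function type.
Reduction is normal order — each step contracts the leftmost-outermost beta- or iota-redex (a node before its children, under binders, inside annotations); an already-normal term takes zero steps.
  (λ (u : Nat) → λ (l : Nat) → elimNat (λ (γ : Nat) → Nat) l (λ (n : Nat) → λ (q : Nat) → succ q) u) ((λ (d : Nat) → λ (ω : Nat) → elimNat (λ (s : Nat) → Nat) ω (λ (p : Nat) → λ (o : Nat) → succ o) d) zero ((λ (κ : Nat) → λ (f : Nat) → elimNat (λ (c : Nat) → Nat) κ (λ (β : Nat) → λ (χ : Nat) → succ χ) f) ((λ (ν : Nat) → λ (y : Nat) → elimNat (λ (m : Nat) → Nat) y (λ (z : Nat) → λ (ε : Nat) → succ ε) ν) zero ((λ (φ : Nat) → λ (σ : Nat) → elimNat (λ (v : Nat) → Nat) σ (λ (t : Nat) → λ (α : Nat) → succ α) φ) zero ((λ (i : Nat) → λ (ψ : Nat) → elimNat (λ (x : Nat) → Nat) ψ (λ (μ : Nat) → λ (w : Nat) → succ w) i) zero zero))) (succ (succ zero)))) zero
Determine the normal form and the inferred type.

normal form:
  succ (succ zero)
type:
  Nat
observation: the term reaches its normal form after 30 normal-order steps.


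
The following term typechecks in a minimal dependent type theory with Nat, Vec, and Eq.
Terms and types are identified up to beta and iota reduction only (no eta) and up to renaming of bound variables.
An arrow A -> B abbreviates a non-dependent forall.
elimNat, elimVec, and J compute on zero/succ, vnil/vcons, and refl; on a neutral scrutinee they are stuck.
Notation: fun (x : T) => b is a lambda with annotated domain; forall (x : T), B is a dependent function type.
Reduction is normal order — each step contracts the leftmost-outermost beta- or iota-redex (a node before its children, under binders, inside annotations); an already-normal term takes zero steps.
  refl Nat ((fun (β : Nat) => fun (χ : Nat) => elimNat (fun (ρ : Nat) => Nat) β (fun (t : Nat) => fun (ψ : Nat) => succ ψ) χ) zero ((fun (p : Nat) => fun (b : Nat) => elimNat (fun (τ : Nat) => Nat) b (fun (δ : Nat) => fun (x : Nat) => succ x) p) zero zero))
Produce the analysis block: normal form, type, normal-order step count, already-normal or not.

reduced normal form:
  refl Nat zero
the term's type:
  Eq Nat zero zero
reduction steps (normal order): 6
term was already normal: no
first contracted redex: a beta-redex


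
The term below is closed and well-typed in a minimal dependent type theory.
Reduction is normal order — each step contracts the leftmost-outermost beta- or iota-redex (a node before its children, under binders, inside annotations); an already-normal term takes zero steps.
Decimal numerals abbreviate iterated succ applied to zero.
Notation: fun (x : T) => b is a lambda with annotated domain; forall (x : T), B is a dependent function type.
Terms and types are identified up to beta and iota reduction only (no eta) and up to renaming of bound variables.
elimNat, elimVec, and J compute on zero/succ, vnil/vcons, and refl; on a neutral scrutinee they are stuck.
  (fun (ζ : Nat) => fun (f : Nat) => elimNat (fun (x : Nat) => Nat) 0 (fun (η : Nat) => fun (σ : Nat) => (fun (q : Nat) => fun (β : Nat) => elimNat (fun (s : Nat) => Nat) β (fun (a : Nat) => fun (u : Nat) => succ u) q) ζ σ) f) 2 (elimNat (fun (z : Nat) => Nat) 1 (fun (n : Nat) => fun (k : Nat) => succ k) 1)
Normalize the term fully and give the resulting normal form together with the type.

reduced normal form:
  4
the term's type:
  Nat
observation: the term reaches its normal form after 22 normal-order steps.


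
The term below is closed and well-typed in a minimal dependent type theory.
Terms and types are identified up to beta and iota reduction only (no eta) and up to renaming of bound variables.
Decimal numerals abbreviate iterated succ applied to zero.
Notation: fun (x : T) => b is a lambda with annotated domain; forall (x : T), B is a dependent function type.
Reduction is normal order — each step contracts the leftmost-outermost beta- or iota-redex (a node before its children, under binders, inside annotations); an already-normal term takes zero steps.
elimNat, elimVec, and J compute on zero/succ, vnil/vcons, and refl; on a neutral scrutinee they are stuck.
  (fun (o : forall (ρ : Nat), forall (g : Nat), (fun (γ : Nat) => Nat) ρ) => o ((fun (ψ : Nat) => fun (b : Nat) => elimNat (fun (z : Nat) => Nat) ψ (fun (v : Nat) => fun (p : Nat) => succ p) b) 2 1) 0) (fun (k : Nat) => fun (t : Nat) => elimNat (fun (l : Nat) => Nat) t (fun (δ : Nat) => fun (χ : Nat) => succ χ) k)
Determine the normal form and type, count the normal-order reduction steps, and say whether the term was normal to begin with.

normal form:
  3
the term's type:
  Nat
steps to reach normal form (normal order): 19
term was already normal: no
first contracted redex: a beta-redex


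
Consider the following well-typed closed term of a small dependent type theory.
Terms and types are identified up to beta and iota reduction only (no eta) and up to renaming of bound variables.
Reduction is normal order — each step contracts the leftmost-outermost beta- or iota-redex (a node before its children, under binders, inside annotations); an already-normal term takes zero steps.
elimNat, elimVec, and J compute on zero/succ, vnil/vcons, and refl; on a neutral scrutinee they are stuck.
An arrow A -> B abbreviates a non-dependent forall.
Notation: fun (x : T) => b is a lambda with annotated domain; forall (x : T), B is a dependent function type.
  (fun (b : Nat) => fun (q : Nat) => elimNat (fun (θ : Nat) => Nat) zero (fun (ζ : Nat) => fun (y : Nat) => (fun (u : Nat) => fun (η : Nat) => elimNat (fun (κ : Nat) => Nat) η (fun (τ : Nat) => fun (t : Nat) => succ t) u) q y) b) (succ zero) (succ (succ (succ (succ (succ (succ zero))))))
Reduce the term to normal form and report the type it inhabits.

normal form:
  succ (succ (succ (succ (succ (succ zero)))))
type:
  Nat
observation: the leftmost-outermost redex is a beta-redex, and normalization takes 27 steps.


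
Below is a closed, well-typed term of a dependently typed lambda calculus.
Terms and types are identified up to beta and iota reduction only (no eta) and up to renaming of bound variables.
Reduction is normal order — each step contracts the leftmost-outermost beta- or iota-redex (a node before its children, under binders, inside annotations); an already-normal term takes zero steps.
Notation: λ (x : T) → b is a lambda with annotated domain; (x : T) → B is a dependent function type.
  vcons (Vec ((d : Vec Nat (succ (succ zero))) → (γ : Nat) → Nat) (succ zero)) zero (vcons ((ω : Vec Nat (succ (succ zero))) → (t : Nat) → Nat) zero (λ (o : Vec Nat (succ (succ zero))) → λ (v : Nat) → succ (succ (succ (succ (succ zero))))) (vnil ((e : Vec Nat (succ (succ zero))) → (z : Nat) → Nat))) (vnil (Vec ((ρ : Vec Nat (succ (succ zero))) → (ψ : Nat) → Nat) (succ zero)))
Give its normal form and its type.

normal form:
  vcons (Vec ((d : Vec Nat (succ (succ zero))) → (γ : Nat) → Nat) (succ zero)) zero (vcons ((ω : Vec Nat (succ (succ zero))) → (t : Nat) → Nat) zero (λ (o : Vec Nat (succ (succ zero))) → λ (v : Nat) → succ (succ (succ (succ (succ zero))))) (vnil ((e : Vec Nat (succ (succ zero))) → (z : Nat) → Nat))) (vnil (Vec ((ρ : Vec Nat (succ (succ zero))) → (ψ : Nat) → Nat) (succ zero)))
the term's type:
  Vec (Vec ((d : Vec Nat (succ (succ zero))) → (γ : Nat) → Nat) (succ zero)) (succ zero)
observation: the term is already in normal form.


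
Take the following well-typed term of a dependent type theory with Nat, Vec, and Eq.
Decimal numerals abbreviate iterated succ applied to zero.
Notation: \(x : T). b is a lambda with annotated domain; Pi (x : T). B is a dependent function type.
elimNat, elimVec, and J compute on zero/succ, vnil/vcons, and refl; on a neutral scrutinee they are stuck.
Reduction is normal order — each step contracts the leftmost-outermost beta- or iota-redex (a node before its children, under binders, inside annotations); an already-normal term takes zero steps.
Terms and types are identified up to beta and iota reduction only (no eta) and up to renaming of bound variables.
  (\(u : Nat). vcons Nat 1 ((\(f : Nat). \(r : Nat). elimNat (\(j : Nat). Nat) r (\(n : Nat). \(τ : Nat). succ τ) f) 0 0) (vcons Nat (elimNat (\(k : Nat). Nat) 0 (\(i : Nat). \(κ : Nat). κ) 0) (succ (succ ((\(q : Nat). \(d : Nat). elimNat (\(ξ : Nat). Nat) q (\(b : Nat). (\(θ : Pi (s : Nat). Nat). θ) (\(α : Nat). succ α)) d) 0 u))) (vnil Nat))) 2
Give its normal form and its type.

reduced normal form:
  vcons Nat 1 0 (vcons Nat 0 4 (vnil Nat))
inferred type:
  Vec Nat 2


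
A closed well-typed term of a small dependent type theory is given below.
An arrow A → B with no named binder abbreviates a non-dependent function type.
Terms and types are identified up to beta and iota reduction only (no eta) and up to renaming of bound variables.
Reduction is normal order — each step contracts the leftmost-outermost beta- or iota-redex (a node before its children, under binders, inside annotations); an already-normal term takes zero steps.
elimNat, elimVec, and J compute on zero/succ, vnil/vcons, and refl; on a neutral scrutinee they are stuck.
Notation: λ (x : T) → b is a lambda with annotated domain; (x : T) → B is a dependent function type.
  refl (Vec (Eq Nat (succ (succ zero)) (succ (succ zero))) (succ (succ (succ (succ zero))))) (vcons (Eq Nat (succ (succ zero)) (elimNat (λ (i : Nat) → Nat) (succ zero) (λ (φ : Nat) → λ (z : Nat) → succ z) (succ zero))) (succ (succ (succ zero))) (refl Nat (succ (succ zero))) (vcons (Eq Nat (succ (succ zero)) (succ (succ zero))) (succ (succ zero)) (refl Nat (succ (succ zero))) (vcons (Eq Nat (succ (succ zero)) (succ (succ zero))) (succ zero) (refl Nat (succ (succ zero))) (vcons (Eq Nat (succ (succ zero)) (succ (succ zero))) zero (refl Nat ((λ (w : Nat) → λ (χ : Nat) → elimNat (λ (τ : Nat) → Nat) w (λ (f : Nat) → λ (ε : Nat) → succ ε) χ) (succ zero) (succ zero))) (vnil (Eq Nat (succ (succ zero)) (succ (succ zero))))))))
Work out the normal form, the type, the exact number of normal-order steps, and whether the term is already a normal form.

normal form:
  refl (Vec (Eq Nat (succ (succ zero)) (succ (succ zero))) (succ (succ (succ (succ zero))))) (vcons (Eq Nat (succ (succ zero)) (succ (succ zero))) (succ (succ (succ zero))) (refl Nat (succ (succ zero))) (vcons (Eq Nat (succ (succ zero)) (succ (succ zero))) (succ (succ zero)) (refl Nat (succ (succ zero))) (vcons (Eq Nat (succ (succ zero)) (succ (succ zero))) (succ zero) (refl Nat (succ (succ zero))) (vcons (Eq Nat (succ (succ zero)) (succ (succ zero))) zero (refl Nat (succ (succ zero))) (vnil (Eq Nat (succ (succ zero)) (succ (succ zero))))))))
inferred type:
  Eq (Vec (Eq Nat (succ (succ zero)) (succ (succ zero))) (succ (succ (succ (succ zero))))) (vcons (Eq Nat (succ (succ zero)) (succ (succ zero))) (succ (succ (succ zero))) (refl Nat (succ (succ zero))) (vcons (Eq Nat (succ (succ zero)) (succ (succ zero))) (succ (succ zero)) (refl Nat (succ (succ zero))) (vcons (Eq Nat (succ (succ zero)) (succ (succ zero))) (succ zero) (refl Nat (succ (succ zero))) (vcons (Eq Nat (succ (succ zero)) (succ (succ zero))) zero (refl Nat (succ (succ zero))) (vnil (Eq Nat (succ (succ zero)) (succ (succ zero)))))))) (vcons (Eq Nat (succ (succ zero)) (succ (succ zero))) (succ (succ (succ zero))) (refl Nat (succ (succ zero))) (vcons (Eq Nat (succ (succ zero)) (succ (succ zero))) (succ (succ zero)) (refl Nat (succ (succ zero))) (vcons (Eq Nat (succ (succ zero)) (succ (succ zero))) (succ zero) (refl Nat (succ (succ zero))) (vcons (Eq Nat (succ (succ zero)) (succ (succ zero))) zero (refl Nat (succ (succ zero))) (vnil (Eq Nat (succ (succ zero)) (succ (succ zero))))))))
normal-order step count: 10
term was already normal: no
first redex: an elimNat iota-redex


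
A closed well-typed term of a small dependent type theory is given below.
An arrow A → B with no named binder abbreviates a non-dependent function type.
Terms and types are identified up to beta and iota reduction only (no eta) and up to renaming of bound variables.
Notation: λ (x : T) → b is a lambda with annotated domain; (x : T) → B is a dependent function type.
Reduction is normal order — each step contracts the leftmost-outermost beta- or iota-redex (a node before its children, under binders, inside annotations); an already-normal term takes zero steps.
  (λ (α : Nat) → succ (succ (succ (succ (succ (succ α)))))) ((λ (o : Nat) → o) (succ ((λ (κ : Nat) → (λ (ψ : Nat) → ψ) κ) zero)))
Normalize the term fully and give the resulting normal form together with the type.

resulting normal form:
  succ (succ (succ (succ (succ (succ (succ zero))))))
inferred type:
  Nat


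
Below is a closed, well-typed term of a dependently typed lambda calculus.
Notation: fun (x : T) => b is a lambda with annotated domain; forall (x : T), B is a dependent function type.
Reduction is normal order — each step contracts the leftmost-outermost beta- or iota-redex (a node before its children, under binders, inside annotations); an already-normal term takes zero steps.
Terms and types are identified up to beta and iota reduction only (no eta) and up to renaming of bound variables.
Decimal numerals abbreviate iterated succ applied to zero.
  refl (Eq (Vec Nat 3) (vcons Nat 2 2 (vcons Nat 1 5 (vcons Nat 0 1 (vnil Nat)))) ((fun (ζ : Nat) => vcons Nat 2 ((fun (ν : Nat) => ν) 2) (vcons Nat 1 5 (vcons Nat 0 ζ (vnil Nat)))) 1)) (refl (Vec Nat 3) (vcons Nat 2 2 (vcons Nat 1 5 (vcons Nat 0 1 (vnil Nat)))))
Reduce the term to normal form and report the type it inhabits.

resulting normal form:
  refl (Eq (Vec Nat 3) (vcons Nat 2 2 (vcons Nat 1 5 (vcons Nat 0 1 (vnil Nat)))) (vcons Nat 2 2 (vcons Nat 1 5 (vcons Nat 0 1 (vnil Nat))))) (refl (Vec Nat 3) (vcons Nat 2 2 (vcons Nat 1 5 (vcons Nat 0 1 (vnil Nat)))))
type:
  Eq (Eq (Vec Nat 3) (vcons Nat 2 2 (vcons Nat 1 5 (vcons Nat 0 1 (vnil Nat)))) (vcons Nat 2 2 (vcons Nat 1 5 (vcons Nat 0 1 (vnil Nat))))) (refl (Vec Nat 3) (vcons Nat 2 2 (vcons Nat 1 5 (vcons Nat 0 1 (vnil Nat))))) (refl (Vec Nat 3) (vcons Nat 2 2 (vcons Nat 1 5 (vcons Nat 0 1 (vnil Nat)))))


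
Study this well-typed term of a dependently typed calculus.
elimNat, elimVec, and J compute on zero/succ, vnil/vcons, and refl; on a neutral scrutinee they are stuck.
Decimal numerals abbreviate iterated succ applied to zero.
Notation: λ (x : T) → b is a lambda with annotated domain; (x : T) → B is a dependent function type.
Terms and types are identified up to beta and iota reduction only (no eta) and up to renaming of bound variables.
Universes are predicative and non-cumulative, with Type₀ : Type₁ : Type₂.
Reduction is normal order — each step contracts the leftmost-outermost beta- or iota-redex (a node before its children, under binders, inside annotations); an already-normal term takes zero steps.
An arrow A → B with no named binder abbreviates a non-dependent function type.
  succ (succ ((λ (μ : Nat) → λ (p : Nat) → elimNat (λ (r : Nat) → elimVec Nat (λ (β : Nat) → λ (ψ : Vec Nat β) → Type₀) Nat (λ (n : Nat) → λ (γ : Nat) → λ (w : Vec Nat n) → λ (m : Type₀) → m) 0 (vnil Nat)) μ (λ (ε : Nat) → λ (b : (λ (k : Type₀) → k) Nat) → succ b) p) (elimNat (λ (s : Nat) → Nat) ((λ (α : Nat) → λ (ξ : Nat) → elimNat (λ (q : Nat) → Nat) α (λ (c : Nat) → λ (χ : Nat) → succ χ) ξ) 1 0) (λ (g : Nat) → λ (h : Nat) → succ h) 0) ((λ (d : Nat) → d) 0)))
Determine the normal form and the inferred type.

normal form:
  3
inferred type:
  Nat
observation: the term reaches its normal form after 10 normal-order steps.


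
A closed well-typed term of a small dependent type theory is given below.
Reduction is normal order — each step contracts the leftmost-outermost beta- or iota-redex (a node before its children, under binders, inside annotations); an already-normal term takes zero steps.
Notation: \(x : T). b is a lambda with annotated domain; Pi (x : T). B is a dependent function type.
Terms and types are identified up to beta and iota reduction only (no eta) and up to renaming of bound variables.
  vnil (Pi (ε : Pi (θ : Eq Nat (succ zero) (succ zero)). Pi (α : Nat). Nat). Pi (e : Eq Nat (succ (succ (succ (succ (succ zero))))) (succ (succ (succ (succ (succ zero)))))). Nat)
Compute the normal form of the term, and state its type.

normal form:
  vnil (Pi (ε : Pi (θ : Eq Nat (succ zero) (succ zero)). Pi (α : Nat). Nat). Pi (e : Eq Nat (succ (succ (succ (succ (succ zero))))) (succ (succ (succ (succ (succ zero)))))). Nat)
the term's type:
  Vec (Pi (ε : Pi (θ : Eq Nat (succ zero) (succ zero)). Pi (α : Nat). Nat). Pi (e : Eq Nat (succ (succ (succ (succ (succ zero))))) (succ (succ (succ (succ (succ zero)))))). Nat) zero
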